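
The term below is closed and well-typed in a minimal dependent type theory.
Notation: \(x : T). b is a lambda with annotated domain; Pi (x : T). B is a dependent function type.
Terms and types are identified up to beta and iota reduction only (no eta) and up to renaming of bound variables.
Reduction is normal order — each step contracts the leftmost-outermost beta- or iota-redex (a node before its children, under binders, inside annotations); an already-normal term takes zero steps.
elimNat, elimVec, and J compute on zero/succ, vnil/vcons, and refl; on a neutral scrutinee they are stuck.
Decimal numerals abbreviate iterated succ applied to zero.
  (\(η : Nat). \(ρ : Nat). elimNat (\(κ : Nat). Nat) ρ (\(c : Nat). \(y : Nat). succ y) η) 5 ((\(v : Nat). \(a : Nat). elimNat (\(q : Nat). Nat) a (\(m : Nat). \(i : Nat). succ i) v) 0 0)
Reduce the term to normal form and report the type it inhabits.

normal form:
  5
the term's type:
  Nat
observation: the term reaches its normal form after 21 normal-order steps.


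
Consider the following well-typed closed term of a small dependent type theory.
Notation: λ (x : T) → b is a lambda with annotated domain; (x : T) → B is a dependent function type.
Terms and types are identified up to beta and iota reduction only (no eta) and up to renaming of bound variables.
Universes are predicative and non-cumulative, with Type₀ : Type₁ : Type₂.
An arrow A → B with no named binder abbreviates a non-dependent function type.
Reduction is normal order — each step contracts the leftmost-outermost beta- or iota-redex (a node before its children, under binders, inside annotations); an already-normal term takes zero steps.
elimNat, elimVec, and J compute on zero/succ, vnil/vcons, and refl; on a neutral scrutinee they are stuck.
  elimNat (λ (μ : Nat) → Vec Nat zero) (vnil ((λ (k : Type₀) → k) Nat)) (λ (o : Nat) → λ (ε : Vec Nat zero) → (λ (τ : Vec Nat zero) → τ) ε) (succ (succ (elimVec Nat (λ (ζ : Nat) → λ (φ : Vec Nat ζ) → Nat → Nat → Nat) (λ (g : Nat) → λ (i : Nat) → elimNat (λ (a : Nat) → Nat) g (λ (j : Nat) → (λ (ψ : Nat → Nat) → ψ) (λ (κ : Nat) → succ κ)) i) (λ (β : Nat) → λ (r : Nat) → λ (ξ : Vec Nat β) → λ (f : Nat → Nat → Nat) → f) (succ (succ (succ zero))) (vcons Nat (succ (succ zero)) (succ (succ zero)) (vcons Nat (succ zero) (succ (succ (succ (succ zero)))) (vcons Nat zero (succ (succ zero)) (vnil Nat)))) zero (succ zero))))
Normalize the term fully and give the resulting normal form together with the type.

normal form:
  vnil Nat
inferred type:
  Vec Nat zero


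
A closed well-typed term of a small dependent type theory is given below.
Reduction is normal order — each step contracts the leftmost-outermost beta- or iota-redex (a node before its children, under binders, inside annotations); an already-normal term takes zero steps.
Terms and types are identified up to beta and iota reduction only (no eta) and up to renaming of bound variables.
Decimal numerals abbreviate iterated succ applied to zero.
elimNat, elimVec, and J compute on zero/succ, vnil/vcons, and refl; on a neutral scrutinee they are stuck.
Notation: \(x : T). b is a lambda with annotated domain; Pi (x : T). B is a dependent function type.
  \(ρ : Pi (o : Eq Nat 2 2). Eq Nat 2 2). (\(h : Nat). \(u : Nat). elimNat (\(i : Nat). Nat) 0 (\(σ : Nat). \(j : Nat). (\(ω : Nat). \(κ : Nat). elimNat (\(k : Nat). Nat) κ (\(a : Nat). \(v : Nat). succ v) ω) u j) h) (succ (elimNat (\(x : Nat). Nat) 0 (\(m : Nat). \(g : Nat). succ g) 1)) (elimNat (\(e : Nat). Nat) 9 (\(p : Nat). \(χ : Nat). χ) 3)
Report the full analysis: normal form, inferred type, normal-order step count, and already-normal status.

resulting normal form:
  \(ρ : Pi (o : Eq Nat 2 2). Eq Nat 2 2). 18
the term's type:
  Pi (ρ : Pi (o : Eq Nat 2 2). Eq Nat 2 2). Nat
reduction steps (normal order): 93
started in normal form: no
first contracted redex: a beta-redex


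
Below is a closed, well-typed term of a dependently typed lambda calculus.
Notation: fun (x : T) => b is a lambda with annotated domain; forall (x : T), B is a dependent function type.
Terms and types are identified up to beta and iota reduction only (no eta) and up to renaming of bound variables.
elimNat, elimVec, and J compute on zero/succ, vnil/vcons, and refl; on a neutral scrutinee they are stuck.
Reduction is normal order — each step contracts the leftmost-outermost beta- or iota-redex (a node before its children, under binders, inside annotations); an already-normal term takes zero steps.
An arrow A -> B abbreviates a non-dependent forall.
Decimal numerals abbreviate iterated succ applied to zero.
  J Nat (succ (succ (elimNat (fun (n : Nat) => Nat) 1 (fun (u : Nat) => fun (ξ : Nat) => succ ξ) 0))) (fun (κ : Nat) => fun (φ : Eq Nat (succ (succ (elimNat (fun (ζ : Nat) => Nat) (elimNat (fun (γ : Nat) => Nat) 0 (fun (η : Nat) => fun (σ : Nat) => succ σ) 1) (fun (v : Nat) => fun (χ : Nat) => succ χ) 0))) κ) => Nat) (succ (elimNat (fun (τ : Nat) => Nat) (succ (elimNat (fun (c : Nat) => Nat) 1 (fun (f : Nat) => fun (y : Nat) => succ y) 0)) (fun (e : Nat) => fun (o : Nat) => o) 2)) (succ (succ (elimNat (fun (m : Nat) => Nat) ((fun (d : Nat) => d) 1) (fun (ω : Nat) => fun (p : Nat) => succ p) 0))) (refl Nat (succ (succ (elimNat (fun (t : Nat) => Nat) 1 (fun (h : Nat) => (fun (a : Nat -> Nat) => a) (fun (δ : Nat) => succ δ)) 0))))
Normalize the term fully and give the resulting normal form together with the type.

resulting normal form:
  3
inferred type:
  Nat


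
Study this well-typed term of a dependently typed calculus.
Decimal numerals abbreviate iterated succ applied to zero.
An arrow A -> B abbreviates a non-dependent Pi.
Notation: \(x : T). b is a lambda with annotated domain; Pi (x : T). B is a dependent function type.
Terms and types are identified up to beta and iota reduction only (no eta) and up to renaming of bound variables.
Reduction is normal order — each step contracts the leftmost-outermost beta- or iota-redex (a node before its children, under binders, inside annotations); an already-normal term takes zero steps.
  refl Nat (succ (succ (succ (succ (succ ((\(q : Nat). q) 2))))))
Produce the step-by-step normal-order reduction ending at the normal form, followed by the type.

normal-order reduction:
  refl Nat (succ (succ (succ (succ (succ ((\(q : Nat). q) 2))))))
  ~> refl Nat 7
the term's type:
  Eq Nat 7 7


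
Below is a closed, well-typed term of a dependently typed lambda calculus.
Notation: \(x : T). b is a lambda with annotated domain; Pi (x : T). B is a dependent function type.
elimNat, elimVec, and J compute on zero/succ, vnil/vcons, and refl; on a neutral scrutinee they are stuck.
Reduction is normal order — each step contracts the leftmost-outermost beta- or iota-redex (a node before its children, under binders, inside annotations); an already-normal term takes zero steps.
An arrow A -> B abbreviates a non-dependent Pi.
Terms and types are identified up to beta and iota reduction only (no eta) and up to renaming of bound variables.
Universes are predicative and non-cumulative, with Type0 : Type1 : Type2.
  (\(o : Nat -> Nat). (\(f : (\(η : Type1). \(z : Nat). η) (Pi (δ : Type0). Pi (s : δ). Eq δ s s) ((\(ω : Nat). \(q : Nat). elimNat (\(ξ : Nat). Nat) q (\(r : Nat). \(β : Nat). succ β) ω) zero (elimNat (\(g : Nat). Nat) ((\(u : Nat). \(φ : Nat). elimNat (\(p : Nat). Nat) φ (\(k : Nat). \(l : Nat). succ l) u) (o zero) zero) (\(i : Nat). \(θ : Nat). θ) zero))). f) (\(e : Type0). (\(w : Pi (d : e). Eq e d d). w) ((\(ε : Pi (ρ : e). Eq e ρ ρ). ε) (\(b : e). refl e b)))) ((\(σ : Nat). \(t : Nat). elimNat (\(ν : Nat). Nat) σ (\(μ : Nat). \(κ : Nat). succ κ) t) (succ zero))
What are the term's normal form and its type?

reduced normal form:
  \(o : Type0). \(f : o). refl o f
the term's type:
  Pi (o : Type0). Pi (f : o). Eq o f f


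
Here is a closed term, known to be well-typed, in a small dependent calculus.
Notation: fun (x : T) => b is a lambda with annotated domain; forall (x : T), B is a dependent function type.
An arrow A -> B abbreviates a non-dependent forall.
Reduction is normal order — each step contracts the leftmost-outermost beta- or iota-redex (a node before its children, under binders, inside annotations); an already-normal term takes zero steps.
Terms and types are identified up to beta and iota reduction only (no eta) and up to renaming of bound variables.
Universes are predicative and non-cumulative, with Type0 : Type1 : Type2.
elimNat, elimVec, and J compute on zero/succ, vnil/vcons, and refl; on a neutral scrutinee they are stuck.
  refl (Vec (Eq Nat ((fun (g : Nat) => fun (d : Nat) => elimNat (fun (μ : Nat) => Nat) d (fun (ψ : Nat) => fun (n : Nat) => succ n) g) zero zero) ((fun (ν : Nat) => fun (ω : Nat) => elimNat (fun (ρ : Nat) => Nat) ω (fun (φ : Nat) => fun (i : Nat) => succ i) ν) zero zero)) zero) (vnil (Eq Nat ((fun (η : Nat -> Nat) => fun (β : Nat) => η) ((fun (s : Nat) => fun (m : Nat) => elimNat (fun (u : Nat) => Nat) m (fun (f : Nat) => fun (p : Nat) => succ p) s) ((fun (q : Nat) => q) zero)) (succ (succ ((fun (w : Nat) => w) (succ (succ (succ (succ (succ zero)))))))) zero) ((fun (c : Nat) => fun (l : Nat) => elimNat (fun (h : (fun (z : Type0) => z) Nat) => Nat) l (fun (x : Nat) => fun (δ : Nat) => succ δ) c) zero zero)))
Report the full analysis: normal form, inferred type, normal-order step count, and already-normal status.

resulting normal form:
  refl (Vec (Eq Nat zero zero) zero) (vnil (Eq Nat zero zero))
the term's type:
  Eq (Vec (Eq Nat zero zero) zero) (vnil (Eq Nat zero zero)) (vnil (Eq Nat zero zero))
reduction steps (normal order): 15
already normal: no
first contracted redex: a beta-redex


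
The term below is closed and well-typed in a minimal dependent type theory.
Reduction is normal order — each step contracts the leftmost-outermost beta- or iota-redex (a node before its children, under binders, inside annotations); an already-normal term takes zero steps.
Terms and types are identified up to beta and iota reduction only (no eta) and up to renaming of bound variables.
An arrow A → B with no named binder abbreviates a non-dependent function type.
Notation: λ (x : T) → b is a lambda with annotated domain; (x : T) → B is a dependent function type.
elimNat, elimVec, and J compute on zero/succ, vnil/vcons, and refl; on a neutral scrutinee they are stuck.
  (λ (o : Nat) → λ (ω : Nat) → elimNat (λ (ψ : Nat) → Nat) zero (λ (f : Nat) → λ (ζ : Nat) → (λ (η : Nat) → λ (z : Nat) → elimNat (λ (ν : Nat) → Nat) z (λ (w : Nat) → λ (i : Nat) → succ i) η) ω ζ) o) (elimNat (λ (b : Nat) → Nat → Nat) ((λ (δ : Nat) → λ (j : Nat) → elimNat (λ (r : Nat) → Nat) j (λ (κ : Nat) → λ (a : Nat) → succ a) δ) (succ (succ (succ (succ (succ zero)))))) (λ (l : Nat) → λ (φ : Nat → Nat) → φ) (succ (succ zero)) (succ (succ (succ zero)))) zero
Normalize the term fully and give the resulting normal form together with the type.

reduced normal form:
  zero
the term's type:
  Nat


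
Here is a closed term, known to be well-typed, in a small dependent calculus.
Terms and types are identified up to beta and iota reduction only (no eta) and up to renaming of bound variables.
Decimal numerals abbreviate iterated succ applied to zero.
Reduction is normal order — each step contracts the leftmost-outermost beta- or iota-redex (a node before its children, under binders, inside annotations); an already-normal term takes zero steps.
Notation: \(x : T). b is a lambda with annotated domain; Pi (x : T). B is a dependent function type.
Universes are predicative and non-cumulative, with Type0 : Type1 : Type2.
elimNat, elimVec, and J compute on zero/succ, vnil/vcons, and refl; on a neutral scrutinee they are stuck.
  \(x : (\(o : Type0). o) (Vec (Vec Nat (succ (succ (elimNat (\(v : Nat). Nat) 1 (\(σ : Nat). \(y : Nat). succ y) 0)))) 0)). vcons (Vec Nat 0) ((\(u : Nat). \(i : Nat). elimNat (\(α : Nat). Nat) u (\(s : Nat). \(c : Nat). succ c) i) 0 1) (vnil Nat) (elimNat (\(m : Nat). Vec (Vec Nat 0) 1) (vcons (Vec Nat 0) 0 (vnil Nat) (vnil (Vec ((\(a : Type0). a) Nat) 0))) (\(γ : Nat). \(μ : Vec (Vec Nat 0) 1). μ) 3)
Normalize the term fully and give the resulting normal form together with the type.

reduced normal form:
  \(x : Vec (Vec Nat 3) 0). vcons (Vec Nat 0) 1 (vnil Nat) (vcons (Vec Nat 0) 0 (vnil Nat) (vnil (Vec Nat 0)))
inferred type:
  Pi (x : Vec (Vec Nat 3) 0). Vec (Vec Nat 0) 2
observation: contracting a beta-redex first, the term normalizes in 19 steps.


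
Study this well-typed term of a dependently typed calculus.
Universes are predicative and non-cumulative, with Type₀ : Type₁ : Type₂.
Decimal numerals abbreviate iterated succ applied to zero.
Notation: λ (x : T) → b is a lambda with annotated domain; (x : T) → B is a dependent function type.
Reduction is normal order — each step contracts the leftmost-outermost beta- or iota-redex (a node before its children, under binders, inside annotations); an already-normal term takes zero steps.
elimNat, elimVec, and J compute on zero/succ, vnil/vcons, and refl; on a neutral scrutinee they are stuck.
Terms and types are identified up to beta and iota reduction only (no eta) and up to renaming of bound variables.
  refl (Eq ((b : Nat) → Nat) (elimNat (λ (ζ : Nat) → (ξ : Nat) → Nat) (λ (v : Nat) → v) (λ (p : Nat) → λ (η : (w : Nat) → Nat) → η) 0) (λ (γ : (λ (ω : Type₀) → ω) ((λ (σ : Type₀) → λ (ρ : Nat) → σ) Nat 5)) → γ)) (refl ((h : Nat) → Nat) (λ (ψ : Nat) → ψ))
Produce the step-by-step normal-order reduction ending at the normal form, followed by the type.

normal-order reduction:
  refl (Eq ((b : Nat) → Nat) (elimNat (λ (ζ : Nat) → (ξ : Nat) → Nat) (λ (v : Nat) → v) (λ (p : Nat) → λ (η : (w : Nat) → Nat) → η) 0) (λ (γ : (λ (ω : Type₀) → ω) ((λ (σ : Type₀) → λ (ρ : Nat) → σ) Nat 5)) → γ)) (refl ((h : Nat) → Nat) (λ (ψ : Nat) → ψ))
  ~> refl (Eq ((b : Nat) → Nat) (λ (ζ : Nat) → ζ) (λ (ξ : (λ (v : Type₀) → v) ((λ (p : Type₀) → λ (η : Nat) → p) Nat 5)) → ξ)) (refl ((w : Nat) → Nat) (λ (γ : Nat) → γ))
  ~> refl (Eq ((b : Nat) → Nat) (λ (ζ : Nat) → ζ) (λ (ξ : (λ (v : Type₀) → λ (p : Nat) → v) Nat 5) → ξ)) (refl ((η : Nat) → Nat) (λ (w : Nat) → w))
  ~> refl (Eq ((b : Nat) → Nat) (λ (ζ : Nat) → ζ) (λ (ξ : (λ (v : Nat) → Nat) 5) → ξ)) (refl ((p : Nat) → Nat) (λ (η : Nat) → η))
  ~> refl (Eq ((b : Nat) → Nat) (λ (ζ : Nat) → ζ) (λ (ξ : Nat) → ξ)) (refl ((v : Nat) → Nat) (λ (p : Nat) → p))
type:
  Eq (Eq ((b : Nat) → Nat) (λ (ζ : Nat) → ζ) (λ (ξ : Nat) → ξ)) (refl ((v : Nat) → Nat) (λ (p : Nat) → p)) (refl ((η : Nat) → Nat) (λ (w : Nat) → w))


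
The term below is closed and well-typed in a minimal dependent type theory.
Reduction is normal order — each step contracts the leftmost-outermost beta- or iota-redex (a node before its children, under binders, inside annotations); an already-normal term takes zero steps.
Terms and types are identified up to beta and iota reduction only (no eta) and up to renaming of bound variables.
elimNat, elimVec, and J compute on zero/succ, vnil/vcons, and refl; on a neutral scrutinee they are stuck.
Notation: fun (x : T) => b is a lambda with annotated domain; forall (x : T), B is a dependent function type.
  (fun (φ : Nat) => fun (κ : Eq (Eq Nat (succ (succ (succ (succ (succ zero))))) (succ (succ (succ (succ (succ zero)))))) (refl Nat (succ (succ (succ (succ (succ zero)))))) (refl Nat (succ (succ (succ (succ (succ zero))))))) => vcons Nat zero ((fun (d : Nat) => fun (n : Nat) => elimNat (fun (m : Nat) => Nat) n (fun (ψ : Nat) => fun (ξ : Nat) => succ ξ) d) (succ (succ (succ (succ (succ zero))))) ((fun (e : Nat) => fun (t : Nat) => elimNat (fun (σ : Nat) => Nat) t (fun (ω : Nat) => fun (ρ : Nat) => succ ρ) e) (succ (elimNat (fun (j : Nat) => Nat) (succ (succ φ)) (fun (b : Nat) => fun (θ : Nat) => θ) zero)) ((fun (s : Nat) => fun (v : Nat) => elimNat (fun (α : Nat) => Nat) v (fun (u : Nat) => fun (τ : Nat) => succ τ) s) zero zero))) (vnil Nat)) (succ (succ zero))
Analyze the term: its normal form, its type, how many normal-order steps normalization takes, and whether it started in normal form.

normal form:
  fun (φ : Eq (Eq Nat (succ (succ (succ (succ (succ zero))))) (succ (succ (succ (succ (succ zero)))))) (refl Nat (succ (succ (succ (succ (succ zero)))))) (refl Nat (succ (succ (succ (succ (succ zero))))))) => vcons Nat zero (succ (succ (succ (succ (succ (succ (succ (succ (succ (succ zero)))))))))) (vnil Nat)
the term's type:
  forall (φ : Eq (Eq Nat (succ (succ (succ (succ (succ zero))))) (succ (succ (succ (succ (succ zero)))))) (refl Nat (succ (succ (succ (succ (succ zero)))))) (refl Nat (succ (succ (succ (succ (succ zero))))))), Vec Nat (succ zero)
steps to reach normal form (normal order): 41
term was already normal: no
first redex: a beta-redex


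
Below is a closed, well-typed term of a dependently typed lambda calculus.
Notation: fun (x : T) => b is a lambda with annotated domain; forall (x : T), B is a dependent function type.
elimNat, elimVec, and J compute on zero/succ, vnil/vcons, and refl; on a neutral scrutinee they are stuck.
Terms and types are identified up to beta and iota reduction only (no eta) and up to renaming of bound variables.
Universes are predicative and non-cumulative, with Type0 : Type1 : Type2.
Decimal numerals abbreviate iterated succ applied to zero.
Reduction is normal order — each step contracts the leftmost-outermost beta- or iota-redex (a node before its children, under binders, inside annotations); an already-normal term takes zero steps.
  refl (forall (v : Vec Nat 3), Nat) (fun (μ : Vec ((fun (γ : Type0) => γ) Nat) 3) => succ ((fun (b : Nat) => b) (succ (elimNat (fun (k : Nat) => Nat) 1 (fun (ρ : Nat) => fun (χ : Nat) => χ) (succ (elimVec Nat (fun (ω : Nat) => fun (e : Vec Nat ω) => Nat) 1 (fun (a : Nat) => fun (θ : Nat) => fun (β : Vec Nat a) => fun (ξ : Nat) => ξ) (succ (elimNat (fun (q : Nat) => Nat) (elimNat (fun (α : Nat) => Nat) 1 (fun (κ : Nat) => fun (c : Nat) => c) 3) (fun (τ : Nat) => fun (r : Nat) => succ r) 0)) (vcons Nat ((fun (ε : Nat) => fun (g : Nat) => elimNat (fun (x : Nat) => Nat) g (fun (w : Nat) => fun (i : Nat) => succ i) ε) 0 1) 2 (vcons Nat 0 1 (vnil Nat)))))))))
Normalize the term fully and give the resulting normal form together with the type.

normal form:
  refl (forall (v : Vec Nat 3), Nat) (fun (μ : Vec Nat 3) => 3)
type:
  Eq (forall (v : Vec Nat 3), Nat) (fun (μ : Vec Nat 3) => 3) (fun (γ : Vec Nat 3) => 3)


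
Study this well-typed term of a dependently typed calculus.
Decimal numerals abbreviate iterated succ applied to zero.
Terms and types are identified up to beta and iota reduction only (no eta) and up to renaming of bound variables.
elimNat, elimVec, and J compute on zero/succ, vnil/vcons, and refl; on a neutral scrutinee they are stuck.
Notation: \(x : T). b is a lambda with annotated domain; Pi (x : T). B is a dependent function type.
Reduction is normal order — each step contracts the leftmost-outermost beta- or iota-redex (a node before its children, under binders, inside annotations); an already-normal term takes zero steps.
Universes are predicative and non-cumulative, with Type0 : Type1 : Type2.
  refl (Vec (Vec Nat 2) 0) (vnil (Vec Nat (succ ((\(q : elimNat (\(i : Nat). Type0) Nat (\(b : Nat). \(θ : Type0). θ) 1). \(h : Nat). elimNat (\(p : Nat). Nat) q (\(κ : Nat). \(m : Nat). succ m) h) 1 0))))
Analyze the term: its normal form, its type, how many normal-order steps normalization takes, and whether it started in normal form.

normal form:
  refl (Vec (Vec Nat 2) 0) (vnil (Vec Nat 2))
the term's type:
  Eq (Vec (Vec Nat 2) 0) (vnil (Vec Nat 2)) (vnil (Vec Nat 2))
reduction steps (normal order): 3
started in normal form: no
first redex: a beta-redex


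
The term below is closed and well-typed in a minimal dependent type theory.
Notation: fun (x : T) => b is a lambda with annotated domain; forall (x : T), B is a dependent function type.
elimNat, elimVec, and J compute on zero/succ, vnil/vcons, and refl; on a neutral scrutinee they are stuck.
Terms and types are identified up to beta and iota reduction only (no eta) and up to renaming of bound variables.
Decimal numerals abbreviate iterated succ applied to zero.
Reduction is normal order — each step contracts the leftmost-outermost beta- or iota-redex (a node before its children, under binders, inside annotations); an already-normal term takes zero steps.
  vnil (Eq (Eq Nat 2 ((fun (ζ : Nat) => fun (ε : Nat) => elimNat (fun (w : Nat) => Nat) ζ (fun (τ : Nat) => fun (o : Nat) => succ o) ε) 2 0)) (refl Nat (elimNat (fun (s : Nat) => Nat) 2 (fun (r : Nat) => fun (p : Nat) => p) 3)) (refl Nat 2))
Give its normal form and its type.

reduced normal form:
  vnil (Eq (Eq Nat 2 2) (refl Nat 2) (refl Nat 2))
the term's type:
  Vec (Eq (Eq Nat 2 2) (refl Nat 2) (refl Nat 2)) 0


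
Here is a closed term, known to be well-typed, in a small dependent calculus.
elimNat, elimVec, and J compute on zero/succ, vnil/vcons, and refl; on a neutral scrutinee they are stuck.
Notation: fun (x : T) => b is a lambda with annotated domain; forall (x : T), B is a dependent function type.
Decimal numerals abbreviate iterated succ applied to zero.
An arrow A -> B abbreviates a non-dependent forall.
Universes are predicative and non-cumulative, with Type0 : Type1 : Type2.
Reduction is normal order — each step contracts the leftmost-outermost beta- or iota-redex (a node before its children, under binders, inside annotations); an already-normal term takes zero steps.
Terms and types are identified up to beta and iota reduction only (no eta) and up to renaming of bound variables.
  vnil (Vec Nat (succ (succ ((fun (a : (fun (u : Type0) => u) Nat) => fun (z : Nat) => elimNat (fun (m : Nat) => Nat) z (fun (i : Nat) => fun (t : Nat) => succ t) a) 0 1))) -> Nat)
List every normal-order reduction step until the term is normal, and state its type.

reduction (normal order):
  vnil (Vec Nat (succ (succ ((fun (a : (fun (u : Type0) => u) Nat) => fun (z : Nat) => elimNat (fun (m : Nat) => Nat) z (fun (i : Nat) => fun (t : Nat) => succ t) a) 0 1))) -> Nat)
  ~> vnil (Vec Nat (succ (succ ((fun (a : Nat) => elimNat (fun (u : Nat) => Nat) a (fun (z : Nat) => fun (m : Nat) => succ m) 0) 1))) -> Nat)
  ~> vnil (Vec Nat (succ (succ (elimNat (fun (a : Nat) => Nat) 1 (fun (u : Nat) => fun (z : Nat) => succ z) 0))) -> Nat)
  ~> vnil (Vec Nat 3 -> Nat)
type:
  Vec (Vec Nat 3 -> Nat) 0


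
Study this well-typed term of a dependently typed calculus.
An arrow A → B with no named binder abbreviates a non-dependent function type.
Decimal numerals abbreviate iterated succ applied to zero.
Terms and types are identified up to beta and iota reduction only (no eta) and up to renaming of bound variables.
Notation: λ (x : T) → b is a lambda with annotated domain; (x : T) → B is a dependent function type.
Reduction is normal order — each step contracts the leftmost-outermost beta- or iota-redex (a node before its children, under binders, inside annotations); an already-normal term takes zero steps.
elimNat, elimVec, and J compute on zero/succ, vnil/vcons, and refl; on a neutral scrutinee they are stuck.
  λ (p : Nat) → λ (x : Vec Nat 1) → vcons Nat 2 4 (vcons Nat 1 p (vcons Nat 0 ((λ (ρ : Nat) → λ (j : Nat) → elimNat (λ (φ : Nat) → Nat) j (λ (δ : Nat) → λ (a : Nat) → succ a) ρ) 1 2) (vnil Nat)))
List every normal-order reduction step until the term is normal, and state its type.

normal-order reduction sequence:
  λ (p : Nat) → λ (x : Vec Nat 1) → vcons Nat 2 4 (vcons Nat 1 p (vcons Nat 0 ((λ (ρ : Nat) → λ (j : Nat) → elimNat (λ (φ : Nat) → Nat) j (λ (δ : Nat) → λ (a : Nat) → succ a) ρ) 1 2) (vnil Nat)))
  ~> λ (p : Nat) → λ (x : Vec Nat 1) → vcons Nat 2 4 (vcons Nat 1 p (vcons Nat 0 ((λ (ρ : Nat) → elimNat (λ (j : Nat) → Nat) ρ (λ (φ : Nat) → λ (δ : Nat) → succ δ) 1) 2) (vnil Nat)))
  ~> λ (p : Nat) → λ (x : Vec Nat 1) → vcons Nat 2 4 (vcons Nat 1 p (vcons Nat 0 (elimNat (λ (ρ : Nat) → Nat) 2 (λ (j : Nat) → λ (φ : Nat) → succ φ) 1) (vnil Nat)))
  ~> λ (p : Nat) → λ (x : Vec Nat 1) → vcons Nat 2 4 (vcons Nat 1 p (vcons Nat 0 ((λ (ρ : Nat) → λ (j : Nat) → succ j) 0 (elimNat (λ (φ : Nat) → Nat) 2 (λ (δ : Nat) → λ (a : Nat) → succ a) 0)) (vnil Nat)))
  ~> λ (p : Nat) → λ (x : Vec Nat 1) → vcons Nat 2 4 (vcons Nat 1 p (vcons Nat 0 ((λ (ρ : Nat) → succ ρ) (elimNat (λ (j : Nat) → Nat) 2 (λ (φ : Nat) → λ (δ : Nat) → succ δ) 0)) (vnil Nat)))
  ~> λ (p : Nat) → λ (x : Vec Nat 1) → vcons Nat 2 4 (vcons Nat 1 p (vcons Nat 0 (succ (elimNat (λ (ρ : Nat) → Nat) 2 (λ (j : Nat) → λ (φ : Nat) → succ φ) 0)) (vnil Nat)))
  ~> λ (p : Nat) → λ (x : Vec Nat 1) → vcons Nat 2 4 (vcons Nat 1 p (vcons Nat 0 3 (vnil Nat)))
the term's type:
  Nat → Vec Nat 1 → Vec Nat 3


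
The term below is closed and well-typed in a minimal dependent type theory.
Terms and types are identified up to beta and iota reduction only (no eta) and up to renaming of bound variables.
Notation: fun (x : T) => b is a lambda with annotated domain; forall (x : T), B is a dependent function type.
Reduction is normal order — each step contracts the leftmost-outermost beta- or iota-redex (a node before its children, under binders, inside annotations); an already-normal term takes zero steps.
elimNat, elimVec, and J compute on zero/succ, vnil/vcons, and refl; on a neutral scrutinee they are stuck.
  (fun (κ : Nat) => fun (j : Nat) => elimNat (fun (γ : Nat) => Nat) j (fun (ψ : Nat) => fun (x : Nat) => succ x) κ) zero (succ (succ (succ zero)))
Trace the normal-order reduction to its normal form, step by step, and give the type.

normal-order reduction sequence:
  (fun (κ : Nat) => fun (j : Nat) => elimNat (fun (γ : Nat) => Nat) j (fun (ψ : Nat) => fun (x : Nat) => succ x) κ) zero (succ (succ (succ zero)))
  ~> (fun (κ : Nat) => elimNat (fun (j : Nat) => Nat) κ (fun (γ : Nat) => fun (ψ : Nat) => succ ψ) zero) (succ (succ (succ zero)))
  ~> elimNat (fun (κ : Nat) => Nat) (succ (succ (succ zero))) (fun (j : Nat) => fun (γ : Nat) => succ γ) zero
  ~> succ (succ (succ zero))
inferred type:
  Nat


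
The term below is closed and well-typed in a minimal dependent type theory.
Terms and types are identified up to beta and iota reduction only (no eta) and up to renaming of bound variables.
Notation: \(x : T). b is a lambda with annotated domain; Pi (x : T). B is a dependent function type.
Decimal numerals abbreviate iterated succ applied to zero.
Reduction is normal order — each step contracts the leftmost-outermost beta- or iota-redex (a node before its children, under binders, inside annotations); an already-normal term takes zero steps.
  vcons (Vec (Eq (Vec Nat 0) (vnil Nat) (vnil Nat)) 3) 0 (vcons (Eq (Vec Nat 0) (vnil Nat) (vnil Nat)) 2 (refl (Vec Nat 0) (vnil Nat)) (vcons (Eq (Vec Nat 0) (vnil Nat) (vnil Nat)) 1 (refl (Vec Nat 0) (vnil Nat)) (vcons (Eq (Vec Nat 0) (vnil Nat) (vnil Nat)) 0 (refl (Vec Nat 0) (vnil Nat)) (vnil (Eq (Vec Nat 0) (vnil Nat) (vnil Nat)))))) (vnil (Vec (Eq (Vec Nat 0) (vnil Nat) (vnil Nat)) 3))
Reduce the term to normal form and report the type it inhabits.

normal form:
  vcons (Vec (Eq (Vec Nat 0) (vnil Nat) (vnil Nat)) 3) 0 (vcons (Eq (Vec Nat 0) (vnil Nat) (vnil Nat)) 2 (refl (Vec Nat 0) (vnil Nat)) (vcons (Eq (Vec Nat 0) (vnil Nat) (vnil Nat)) 1 (refl (Vec Nat 0) (vnil Nat)) (vcons (Eq (Vec Nat 0) (vnil Nat) (vnil Nat)) 0 (refl (Vec Nat 0) (vnil Nat)) (vnil (Eq (Vec Nat 0) (vnil Nat) (vnil Nat)))))) (vnil (Vec (Eq (Vec Nat 0) (vnil Nat) (vnil Nat)) 3))
inferred type:
  Vec (Vec (Eq (Vec Nat 0) (vnil Nat) (vnil Nat)) 3) 1
observation: the term is already in normal form.


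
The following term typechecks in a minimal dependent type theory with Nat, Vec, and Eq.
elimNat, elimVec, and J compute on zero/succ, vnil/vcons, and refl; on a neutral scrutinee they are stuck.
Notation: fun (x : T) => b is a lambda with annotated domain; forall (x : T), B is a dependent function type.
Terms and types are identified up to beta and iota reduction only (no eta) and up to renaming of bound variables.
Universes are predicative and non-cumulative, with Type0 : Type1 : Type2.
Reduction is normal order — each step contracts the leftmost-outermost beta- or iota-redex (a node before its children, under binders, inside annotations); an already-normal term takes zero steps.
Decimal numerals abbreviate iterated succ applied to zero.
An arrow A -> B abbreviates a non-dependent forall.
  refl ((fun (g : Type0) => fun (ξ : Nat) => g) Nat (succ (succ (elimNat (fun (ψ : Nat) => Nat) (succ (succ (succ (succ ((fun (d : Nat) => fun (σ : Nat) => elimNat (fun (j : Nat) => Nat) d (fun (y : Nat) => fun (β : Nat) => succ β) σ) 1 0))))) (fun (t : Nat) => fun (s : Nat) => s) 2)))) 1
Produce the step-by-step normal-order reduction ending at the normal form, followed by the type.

normal-order reduction:
  refl ((fun (g : Type0) => fun (ξ : Nat) => g) Nat (succ (succ (elimNat (fun (ψ : Nat) => Nat) (succ (succ (succ (succ ((fun (d : Nat) => fun (σ : Nat) => elimNat (fun (j : Nat) => Nat) d (fun (y : Nat) => fun (β : Nat) => succ β) σ) 1 0))))) (fun (t : Nat) => fun (s : Nat) => s) 2)))) 1
  ~> refl ((fun (g : Nat) => Nat) (succ (succ (elimNat (fun (ξ : Nat) => Nat) (succ (succ (succ (succ ((fun (ψ : Nat) => fun (d : Nat) => elimNat (fun (σ : Nat) => Nat) ψ (fun (j : Nat) => fun (y : Nat) => succ y) d) 1 0))))) (fun (β : Nat) => fun (t : Nat) => t) 2)))) 1
  ~> refl Nat 1
type:
  Eq Nat 1 1


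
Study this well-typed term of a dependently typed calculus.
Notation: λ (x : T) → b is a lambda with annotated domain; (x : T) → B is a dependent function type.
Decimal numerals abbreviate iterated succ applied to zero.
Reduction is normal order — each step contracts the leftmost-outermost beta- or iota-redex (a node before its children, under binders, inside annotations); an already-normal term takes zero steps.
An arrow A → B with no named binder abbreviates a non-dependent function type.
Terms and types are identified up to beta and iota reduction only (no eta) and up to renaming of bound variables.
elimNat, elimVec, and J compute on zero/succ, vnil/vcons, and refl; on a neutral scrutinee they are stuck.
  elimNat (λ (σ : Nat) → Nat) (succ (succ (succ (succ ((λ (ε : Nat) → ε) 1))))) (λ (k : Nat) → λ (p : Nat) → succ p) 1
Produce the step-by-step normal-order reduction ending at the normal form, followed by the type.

reduction (normal order):
  elimNat (λ (σ : Nat) → Nat) (succ (succ (succ (succ ((λ (ε : Nat) → ε) 1))))) (λ (k : Nat) → λ (p : Nat) → succ p) 1
  ~> (λ (σ : Nat) → λ (ε : Nat) → succ ε) 0 (elimNat (λ (k : Nat) → Nat) (succ (succ (succ (succ ((λ (p : Nat) → p) 1))))) (λ (a : Nat) → λ (n : Nat) → succ n) 0)
  ~> (λ (σ : Nat) → succ σ) (elimNat (λ (ε : Nat) → Nat) (succ (succ (succ (succ ((λ (k : Nat) → k) 1))))) (λ (p : Nat) → λ (a : Nat) → succ a) 0)
  ~> succ (elimNat (λ (σ : Nat) → Nat) (succ (succ (succ (succ ((λ (ε : Nat) → ε) 1))))) (λ (k : Nat) → λ (p : Nat) → succ p) 0)
  ~> succ (succ (succ (succ (succ ((λ (σ : Nat) → σ) 1)))))
  ~> 6
type:
  Nat


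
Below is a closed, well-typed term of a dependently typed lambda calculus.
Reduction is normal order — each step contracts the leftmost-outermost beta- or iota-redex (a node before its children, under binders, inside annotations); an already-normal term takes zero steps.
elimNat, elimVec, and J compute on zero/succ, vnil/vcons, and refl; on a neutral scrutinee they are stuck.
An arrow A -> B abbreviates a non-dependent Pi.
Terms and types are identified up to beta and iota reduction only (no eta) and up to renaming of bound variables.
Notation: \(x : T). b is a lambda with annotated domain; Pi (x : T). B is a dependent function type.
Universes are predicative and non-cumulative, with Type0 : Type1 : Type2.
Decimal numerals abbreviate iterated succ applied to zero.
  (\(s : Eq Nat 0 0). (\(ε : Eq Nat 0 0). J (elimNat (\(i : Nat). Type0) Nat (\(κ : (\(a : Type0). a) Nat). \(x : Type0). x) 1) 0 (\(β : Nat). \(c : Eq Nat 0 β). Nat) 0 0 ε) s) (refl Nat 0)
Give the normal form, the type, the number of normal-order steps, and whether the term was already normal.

normal form:
  0
type:
  Nat
reduction steps (normal order): 3
already normal: no
first redex: a beta-redex


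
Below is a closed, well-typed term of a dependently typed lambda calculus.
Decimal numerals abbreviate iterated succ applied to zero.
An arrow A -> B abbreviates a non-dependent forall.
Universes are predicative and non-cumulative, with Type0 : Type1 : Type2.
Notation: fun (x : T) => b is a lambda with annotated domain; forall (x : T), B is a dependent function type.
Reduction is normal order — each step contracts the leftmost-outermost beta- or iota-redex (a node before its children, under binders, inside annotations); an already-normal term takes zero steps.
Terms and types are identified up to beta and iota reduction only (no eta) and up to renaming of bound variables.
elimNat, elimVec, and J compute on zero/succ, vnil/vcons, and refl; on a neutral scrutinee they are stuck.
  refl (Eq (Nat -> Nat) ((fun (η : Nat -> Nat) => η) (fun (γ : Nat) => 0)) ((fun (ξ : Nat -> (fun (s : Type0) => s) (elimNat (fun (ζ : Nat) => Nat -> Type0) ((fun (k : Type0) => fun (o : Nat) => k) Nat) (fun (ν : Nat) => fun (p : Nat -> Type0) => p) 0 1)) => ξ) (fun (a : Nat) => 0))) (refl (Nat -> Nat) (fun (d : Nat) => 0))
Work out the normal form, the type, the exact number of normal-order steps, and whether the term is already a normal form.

normal form:
  refl (Eq (Nat -> Nat) (fun (η : Nat) => 0) (fun (γ : Nat) => 0)) (refl (Nat -> Nat) (fun (ξ : Nat) => 0))
type:
  Eq (Eq (Nat -> Nat) (fun (η : Nat) => 0) (fun (γ : Nat) => 0)) (refl (Nat -> Nat) (fun (ξ : Nat) => 0)) (refl (Nat -> Nat) (fun (s : Nat) => 0))
reduction steps (normal order): 2
already normal: no
first redex: a beta-redex


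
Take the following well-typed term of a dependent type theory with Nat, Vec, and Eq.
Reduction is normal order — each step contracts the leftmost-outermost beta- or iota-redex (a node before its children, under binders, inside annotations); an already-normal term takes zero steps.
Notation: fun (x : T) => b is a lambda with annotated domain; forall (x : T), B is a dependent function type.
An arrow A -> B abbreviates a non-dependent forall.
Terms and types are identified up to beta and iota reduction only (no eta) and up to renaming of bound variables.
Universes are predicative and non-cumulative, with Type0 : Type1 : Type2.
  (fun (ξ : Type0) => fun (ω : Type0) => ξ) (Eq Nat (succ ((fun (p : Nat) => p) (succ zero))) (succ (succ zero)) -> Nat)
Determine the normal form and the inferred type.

normal form:
  fun (ξ : Type0) => Eq Nat (succ (succ zero)) (succ (succ zero)) -> Nat
type:
  Type0 -> Type0
observation: the term reaches its normal form after 2 normal-order steps.


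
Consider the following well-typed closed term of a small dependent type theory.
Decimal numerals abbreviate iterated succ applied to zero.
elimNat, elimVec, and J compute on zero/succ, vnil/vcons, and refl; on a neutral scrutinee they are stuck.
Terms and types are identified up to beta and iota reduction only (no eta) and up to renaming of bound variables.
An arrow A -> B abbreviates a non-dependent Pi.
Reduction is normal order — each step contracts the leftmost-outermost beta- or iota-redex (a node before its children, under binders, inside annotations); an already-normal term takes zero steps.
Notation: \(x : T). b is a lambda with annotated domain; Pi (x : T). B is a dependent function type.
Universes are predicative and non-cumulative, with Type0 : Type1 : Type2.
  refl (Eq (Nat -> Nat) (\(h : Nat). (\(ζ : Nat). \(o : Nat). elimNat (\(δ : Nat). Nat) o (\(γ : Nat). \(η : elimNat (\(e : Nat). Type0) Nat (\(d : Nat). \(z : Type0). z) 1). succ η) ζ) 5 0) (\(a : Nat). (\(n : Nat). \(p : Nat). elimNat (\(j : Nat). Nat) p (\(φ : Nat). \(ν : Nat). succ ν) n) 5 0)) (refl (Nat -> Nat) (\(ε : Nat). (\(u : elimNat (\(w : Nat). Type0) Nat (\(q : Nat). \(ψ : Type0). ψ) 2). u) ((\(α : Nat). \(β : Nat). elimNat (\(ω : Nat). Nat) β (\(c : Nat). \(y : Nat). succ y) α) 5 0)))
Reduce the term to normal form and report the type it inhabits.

normal form:
  refl (Eq (Nat -> Nat) (\(h : Nat). 5) (\(ζ : Nat). 5)) (refl (Nat -> Nat) (\(o : Nat). 5))
the term's type:
  Eq (Eq (Nat -> Nat) (\(h : Nat). 5) (\(ζ : Nat). 5)) (refl (Nat -> Nat) (\(o : Nat). 5)) (refl (Nat -> Nat) (\(δ : Nat). 5))


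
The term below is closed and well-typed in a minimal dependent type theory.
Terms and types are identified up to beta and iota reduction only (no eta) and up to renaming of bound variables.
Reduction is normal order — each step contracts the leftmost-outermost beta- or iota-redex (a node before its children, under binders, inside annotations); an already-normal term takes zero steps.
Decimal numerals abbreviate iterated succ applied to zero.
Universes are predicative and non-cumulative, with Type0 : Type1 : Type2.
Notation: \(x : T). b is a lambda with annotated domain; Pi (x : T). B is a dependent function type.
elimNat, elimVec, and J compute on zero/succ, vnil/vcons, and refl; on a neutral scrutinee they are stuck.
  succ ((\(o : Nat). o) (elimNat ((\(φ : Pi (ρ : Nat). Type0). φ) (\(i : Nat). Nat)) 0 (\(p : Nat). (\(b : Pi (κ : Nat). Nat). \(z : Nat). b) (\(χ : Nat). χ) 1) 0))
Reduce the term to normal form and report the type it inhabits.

reduced normal form:
  1
type:
  Nat
observation: the first redex contracted is a beta-redex; the normal form is reached in 2 normal-order steps.


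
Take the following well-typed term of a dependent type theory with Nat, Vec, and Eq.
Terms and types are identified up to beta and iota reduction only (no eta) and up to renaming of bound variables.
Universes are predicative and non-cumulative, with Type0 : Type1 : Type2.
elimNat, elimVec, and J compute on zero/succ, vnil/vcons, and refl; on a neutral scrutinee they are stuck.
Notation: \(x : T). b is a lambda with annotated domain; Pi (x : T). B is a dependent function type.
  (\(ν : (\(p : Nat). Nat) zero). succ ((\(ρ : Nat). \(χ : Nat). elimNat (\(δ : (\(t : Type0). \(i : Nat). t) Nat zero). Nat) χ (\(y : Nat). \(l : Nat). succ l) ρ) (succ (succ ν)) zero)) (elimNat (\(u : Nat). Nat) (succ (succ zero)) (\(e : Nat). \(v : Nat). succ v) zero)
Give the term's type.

type:
  Nat


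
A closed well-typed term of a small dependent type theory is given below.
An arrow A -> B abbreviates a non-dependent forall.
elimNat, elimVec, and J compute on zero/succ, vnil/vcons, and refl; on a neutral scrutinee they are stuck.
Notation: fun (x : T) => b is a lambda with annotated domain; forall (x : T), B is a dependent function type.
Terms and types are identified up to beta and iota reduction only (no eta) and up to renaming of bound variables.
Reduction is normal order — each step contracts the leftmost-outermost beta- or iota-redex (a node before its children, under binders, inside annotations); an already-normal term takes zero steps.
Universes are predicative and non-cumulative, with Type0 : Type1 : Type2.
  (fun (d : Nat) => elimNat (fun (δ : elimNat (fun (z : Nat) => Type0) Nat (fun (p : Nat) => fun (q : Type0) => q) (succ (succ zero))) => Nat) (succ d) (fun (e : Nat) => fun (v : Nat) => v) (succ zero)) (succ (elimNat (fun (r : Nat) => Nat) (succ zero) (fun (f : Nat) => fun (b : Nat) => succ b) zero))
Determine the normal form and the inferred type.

normal form:
  succ (succ (succ zero))
type:
  Nat


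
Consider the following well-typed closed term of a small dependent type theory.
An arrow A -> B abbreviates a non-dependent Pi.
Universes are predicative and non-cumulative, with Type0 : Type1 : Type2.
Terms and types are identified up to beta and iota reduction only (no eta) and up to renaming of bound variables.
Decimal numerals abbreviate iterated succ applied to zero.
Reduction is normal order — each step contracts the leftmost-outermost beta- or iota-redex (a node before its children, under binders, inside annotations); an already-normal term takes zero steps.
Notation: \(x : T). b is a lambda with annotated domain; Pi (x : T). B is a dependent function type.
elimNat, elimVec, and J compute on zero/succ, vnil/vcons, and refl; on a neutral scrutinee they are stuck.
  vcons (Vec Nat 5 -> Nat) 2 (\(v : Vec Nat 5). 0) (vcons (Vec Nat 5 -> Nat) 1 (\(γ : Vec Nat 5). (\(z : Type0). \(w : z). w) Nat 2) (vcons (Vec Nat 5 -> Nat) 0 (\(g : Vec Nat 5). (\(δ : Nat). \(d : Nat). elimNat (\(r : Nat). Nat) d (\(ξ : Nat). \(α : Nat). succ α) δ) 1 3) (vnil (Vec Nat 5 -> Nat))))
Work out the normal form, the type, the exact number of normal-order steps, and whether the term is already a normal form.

reduced normal form:
  vcons (Vec Nat 5 -> Nat) 2 (\(v : Vec Nat 5). 0) (vcons (Vec Nat 5 -> Nat) 1 (\(γ : Vec Nat 5). 2) (vcons (Vec Nat 5 -> Nat) 0 (\(z : Vec Nat 5). 4) (vnil (Vec Nat 5 -> Nat))))
inferred type:
  Vec (Vec Nat 5 -> Nat) 3
steps to reach normal form (normal order): 8
started in normal form: no
first redex: a beta-redex
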